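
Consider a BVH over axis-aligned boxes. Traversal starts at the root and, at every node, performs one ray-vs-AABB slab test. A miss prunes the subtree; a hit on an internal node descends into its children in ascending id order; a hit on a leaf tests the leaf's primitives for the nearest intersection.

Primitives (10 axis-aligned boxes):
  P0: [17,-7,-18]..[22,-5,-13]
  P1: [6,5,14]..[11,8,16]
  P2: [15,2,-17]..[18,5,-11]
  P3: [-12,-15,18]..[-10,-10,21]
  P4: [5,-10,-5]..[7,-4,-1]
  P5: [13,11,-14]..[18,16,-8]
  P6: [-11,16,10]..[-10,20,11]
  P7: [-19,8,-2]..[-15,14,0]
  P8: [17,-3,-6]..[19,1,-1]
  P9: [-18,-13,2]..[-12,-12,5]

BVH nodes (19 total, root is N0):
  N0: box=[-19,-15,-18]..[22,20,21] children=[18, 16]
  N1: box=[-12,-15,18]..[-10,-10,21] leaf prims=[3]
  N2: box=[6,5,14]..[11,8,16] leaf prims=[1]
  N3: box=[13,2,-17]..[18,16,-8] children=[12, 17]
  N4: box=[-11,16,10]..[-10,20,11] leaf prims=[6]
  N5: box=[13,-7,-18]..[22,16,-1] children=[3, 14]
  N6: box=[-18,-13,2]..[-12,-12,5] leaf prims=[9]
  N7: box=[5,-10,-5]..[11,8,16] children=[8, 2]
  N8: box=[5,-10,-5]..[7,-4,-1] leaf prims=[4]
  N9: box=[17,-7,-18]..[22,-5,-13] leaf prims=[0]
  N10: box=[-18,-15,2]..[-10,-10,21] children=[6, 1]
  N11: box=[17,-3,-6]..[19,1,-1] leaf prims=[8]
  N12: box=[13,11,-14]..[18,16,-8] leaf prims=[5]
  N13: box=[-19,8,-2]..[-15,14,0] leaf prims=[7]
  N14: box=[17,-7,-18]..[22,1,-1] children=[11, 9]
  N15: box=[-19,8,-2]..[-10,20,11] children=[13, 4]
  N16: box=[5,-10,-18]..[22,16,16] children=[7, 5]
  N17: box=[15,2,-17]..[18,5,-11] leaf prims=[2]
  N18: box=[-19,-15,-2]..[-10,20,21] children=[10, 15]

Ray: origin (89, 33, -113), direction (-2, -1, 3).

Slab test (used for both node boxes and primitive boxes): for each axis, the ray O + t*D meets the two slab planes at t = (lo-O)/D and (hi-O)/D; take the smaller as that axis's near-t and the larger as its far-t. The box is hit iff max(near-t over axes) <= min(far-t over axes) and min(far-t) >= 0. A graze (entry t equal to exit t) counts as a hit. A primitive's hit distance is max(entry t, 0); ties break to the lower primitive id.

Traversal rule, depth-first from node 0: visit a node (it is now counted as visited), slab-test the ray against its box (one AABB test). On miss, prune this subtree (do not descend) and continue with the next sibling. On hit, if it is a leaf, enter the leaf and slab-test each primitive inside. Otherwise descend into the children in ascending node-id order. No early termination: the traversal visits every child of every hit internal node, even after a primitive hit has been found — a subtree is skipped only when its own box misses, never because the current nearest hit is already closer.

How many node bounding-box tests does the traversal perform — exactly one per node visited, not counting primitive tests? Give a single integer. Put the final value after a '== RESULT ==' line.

Traverse from the root:
N0 x:[67/2,54] y:[13,48] z:[95/3,134/3] -> hit [67/2,134/3], descend [16, 18]
  N16 x:[67/2,42] y:[17,43] z:[95/3,43] -> hit [67/2,42], descend [5, 7]
    N5 x:[67/2,38] y:[17,40] z:[95/3,112/3] -> hit [67/2,112/3], descend [3, 14]
      N3 x:[71/2,38] y:[17,31] z:[32,35] -> miss, prune
      N14 x:[67/2,36] y:[32,40] z:[95/3,112/3] -> hit [67/2,36], descend [9, 11]
        N9 x:[67/2,36] y:[38,40] z:[95/3,100/3] -> miss, prune
        N11 x:[35,36] y:[32,36] z:[107/3,112/3] -> hit [107/3,36] leaf, test {P8@t=107/3}
    N7 x:[39,42] y:[25,43] z:[36,43] -> hit [39,42], descend [2, 8]
      N2 x:[39,83/2] y:[25,28] z:[127/3,43] -> miss, prune
      N8 x:[41,42] y:[37,43] z:[36,112/3] -> miss, prune
  N18 x:[99/2,54] y:[13,48] z:[37,134/3] -> miss, prune

Visited [0, 16, 5, 3, 14, 9, 11, 7, 2, 8, 18]. Tests: 11 box, 1 leaf. Nearest: P8.

== RESULT ==
11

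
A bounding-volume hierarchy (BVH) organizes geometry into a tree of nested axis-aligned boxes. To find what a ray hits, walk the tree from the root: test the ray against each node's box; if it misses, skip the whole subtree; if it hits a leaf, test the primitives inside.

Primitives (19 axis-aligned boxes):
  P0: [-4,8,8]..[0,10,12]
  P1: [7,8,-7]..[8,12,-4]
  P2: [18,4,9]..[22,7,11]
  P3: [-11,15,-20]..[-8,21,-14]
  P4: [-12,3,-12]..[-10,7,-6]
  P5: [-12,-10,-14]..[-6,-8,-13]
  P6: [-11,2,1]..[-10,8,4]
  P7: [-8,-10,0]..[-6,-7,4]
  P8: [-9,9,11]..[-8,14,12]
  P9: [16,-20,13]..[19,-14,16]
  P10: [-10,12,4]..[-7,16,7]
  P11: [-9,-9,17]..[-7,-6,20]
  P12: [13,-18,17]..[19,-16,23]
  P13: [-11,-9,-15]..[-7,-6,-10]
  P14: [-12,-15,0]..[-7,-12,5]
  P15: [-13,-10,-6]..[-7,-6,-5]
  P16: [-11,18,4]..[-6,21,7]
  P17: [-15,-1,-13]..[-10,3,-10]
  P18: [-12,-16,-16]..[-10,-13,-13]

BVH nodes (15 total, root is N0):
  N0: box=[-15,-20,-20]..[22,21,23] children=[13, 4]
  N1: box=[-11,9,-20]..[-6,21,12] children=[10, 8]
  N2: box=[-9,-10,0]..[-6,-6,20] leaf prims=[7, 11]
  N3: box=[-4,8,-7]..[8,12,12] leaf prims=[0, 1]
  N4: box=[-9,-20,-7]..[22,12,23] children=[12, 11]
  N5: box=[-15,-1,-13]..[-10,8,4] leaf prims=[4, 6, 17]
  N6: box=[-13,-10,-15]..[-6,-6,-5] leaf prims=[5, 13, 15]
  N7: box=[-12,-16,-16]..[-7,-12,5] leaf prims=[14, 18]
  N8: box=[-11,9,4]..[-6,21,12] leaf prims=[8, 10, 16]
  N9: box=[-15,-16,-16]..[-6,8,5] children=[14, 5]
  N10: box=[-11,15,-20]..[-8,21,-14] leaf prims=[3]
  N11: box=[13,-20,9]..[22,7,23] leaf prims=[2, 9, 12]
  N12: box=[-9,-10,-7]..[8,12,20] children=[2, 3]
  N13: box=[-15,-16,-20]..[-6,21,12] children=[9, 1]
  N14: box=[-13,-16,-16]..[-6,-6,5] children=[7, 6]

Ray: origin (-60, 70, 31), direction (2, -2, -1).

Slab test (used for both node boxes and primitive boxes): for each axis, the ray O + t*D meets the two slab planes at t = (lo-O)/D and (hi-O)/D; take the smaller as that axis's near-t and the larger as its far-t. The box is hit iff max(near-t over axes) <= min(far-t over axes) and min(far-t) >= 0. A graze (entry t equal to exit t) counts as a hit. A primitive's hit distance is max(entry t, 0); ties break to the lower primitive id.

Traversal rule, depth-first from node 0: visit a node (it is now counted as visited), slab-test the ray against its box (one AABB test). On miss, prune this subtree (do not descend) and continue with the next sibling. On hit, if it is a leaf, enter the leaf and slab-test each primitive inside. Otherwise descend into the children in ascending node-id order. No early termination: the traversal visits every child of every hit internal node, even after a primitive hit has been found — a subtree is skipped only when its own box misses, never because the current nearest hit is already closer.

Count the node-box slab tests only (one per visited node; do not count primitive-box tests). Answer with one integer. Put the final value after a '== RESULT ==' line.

Trace the traversal:
N0 x:[45/2,41] y:[49/2,45] z:[8,51] -> hit [49/2,41], descend [4, 13]
  N4 x:[51/2,41] y:[29,45] z:[8,38] -> hit [29,38], descend [11, 12]
    N11 x:[73/2,41] y:[63/2,45] z:[8,22] -> miss, prune
    N12 x:[51/2,34] y:[29,40] z:[11,38] -> hit [29,34], descend [2, 3]
      N2 x:[51/2,27] y:[38,40] z:[11,31] -> miss, prune
      N3 x:[28,34] y:[29,31] z:[19,38] -> hit [29,31] leaf, test {P0(miss), P1(miss)}
  N13 x:[45/2,27] y:[49/2,43] z:[19,51] -> hit [49/2,27], descend [1, 9]
    N1 x:[49/2,27] y:[49/2,61/2] z:[19,51] -> hit [49/2,27], descend [8, 10]
      N8 x:[49/2,27] y:[49/2,61/2] z:[19,27] -> hit [49/2,27] leaf, test {P8(miss), P10(miss), P16@t=49/2}
      N10 x:[49/2,26] y:[49/2,55/2] z:[45,51] -> miss, prune
    N9 x:[45/2,27] y:[31,43] z:[26,47] -> miss, prune

Summary -> nodes [0, 4, 11, 12, 2, 3, 13, 1, 8, 10, 9]; box-tests=11; leaf-entries=2; first=P16

== RESULT ==
11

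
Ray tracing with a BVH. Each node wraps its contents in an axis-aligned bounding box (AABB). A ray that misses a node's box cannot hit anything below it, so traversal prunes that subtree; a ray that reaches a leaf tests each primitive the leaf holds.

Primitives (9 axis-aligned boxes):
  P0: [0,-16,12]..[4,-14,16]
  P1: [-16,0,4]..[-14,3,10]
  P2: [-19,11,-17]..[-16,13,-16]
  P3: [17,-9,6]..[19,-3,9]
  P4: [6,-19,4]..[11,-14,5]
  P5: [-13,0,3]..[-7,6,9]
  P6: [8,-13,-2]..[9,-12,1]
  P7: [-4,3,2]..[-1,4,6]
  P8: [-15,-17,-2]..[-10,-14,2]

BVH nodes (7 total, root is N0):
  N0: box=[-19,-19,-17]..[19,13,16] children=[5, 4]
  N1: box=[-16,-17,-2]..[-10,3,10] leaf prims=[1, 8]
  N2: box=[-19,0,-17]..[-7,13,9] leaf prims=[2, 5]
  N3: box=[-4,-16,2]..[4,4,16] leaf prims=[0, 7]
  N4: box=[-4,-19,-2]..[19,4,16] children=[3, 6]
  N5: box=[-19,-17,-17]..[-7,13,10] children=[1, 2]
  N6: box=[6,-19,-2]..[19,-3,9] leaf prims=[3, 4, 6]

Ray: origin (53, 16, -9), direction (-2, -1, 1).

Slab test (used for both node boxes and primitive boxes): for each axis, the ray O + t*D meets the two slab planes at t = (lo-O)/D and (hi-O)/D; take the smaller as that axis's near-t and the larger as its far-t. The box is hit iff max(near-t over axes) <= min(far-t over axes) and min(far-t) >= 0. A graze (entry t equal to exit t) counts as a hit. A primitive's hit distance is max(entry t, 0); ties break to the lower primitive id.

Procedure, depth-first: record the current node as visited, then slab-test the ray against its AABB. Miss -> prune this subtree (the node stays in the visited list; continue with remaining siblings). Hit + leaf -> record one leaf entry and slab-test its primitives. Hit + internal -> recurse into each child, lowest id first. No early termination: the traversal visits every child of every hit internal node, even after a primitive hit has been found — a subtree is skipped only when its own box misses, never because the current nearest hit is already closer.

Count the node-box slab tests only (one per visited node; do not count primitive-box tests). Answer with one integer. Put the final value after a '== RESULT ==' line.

Trace the traversal:
N0 x:[17,36] y:[3,35] z:[-8,25] -> hit [17,25], descend [4, 5]
  N4 x:[17,57/2] y:[12,35] z:[7,25] -> hit [17,25], descend [3, 6]
    N3 x:[49/2,57/2] y:[12,32] z:[11,25] -> hit [49/2,25] leaf, test {P0(miss), P7(miss)}
    N6 x:[17,47/2] y:[19,35] z:[7,18] -> miss, prune
  N5 x:[30,36] y:[3,33] z:[-8,19] -> miss, prune

5 AABB tests over nodes [0, 4, 3, 6, 5]; 1 leaf entered; closest miss.

== RESULT ==
5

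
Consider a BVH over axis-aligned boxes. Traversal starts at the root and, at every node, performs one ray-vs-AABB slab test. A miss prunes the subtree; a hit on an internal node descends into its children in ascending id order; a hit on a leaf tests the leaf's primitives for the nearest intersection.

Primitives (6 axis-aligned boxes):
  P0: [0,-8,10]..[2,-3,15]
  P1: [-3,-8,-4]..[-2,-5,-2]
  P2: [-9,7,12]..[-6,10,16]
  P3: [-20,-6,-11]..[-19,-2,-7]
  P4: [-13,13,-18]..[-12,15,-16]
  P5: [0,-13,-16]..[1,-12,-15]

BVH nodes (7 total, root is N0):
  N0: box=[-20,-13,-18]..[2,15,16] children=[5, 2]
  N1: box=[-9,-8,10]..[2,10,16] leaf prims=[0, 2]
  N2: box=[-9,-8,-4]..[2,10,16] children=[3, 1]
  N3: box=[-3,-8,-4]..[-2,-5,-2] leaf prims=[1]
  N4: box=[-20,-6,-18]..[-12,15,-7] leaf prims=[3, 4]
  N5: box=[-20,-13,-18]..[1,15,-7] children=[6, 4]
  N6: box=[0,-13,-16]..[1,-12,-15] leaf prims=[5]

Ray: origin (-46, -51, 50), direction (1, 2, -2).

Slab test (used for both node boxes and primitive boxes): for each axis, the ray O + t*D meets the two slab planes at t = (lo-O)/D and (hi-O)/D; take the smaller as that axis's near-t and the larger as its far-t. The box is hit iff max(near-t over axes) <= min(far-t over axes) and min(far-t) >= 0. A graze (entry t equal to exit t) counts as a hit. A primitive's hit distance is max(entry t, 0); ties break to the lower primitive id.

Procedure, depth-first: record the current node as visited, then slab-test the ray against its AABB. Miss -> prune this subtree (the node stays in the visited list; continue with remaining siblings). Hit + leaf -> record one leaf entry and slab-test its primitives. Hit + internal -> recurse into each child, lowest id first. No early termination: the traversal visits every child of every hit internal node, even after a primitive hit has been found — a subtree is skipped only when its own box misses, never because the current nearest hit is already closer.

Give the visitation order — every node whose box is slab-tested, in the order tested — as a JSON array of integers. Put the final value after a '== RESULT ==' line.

Walk:
N0 x:[26,48] y:[19,33] z:[17,34] -> hit [26,33], descend [2, 5]
  N2 x:[37,48] y:[43/2,61/2] z:[17,27] -> miss, prune
  N5 x:[26,47] y:[19,33] z:[57/2,34] -> hit [57/2,33], descend [4, 6]
    N4 x:[26,34] y:[45/2,33] z:[57/2,34] -> hit [57/2,33] leaf, test {P3(miss), P4@t=33}
    N6 x:[46,47] y:[19,39/2] z:[65/2,33] -> miss, prune

Summary -> nodes [0, 2, 5, 4, 6]; box-tests=5; leaf-entries=1; first=P4

== RESULT ==
[0, 2, 5, 4, 6]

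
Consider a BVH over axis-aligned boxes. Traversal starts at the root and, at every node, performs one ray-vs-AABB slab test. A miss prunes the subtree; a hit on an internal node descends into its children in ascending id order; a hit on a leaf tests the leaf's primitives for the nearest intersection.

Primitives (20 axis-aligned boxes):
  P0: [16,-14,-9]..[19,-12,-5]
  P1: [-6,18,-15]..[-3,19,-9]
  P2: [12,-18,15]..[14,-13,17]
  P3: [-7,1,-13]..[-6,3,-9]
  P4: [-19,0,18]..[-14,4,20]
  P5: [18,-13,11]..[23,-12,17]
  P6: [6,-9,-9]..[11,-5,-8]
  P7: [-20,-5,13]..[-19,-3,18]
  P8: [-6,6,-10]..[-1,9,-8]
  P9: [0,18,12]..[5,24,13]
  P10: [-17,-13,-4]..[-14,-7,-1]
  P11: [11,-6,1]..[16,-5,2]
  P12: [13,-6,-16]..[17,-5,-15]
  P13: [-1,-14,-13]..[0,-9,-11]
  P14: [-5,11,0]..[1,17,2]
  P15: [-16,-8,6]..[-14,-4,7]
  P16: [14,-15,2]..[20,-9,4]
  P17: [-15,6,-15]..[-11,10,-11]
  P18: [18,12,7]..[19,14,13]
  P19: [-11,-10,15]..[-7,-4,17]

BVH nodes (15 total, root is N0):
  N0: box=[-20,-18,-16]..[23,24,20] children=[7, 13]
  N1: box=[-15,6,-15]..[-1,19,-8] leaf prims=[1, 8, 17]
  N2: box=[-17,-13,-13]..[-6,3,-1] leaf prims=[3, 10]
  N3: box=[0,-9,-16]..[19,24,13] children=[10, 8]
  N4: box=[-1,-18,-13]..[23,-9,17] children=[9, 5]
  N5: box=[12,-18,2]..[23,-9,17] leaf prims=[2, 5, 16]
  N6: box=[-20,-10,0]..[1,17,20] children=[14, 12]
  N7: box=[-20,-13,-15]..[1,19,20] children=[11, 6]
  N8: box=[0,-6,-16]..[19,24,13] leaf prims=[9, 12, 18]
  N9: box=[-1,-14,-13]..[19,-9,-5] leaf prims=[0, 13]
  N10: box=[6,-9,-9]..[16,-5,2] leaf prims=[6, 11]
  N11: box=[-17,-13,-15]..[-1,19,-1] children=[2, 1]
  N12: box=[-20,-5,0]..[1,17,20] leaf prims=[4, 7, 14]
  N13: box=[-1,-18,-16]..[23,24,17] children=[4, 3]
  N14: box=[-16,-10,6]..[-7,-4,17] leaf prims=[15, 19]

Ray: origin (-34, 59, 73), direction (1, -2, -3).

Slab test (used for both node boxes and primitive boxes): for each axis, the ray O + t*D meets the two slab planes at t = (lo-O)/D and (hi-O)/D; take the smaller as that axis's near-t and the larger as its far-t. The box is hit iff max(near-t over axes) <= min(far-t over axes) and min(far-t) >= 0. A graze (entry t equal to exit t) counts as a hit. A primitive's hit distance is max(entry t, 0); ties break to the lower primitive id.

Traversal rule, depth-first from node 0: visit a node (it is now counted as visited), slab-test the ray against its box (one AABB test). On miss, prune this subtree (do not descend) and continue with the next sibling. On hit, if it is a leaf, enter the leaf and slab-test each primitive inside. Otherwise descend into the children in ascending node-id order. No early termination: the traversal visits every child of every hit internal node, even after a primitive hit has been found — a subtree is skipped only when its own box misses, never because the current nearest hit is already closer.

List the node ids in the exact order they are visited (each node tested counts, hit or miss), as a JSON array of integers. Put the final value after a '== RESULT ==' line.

Trace the traversal:
N0 x:[14,57] y:[35/2,77/2] z:[53/3,89/3] -> hit [53/3,89/3], descend [7, 13]
  N7 x:[14,35] y:[20,36] z:[53/3,88/3] -> hit [20,88/3], descend [6, 11]
    N6 x:[14,35] y:[21,69/2] z:[53/3,73/3] -> hit [21,73/3], descend [12, 14]
      N12 x:[14,35] y:[21,32] z:[53/3,73/3] -> hit [21,73/3] leaf, test {P4(miss), P7(miss), P14(miss)}
      N14 x:[18,27] y:[63/2,69/2] z:[56/3,67/3] -> miss, prune
    N11 x:[17,33] y:[20,36] z:[74/3,88/3] -> hit [74/3,88/3], descend [1, 2]
      N1 x:[19,33] y:[20,53/2] z:[27,88/3] -> miss, prune
      N2 x:[17,28] y:[28,36] z:[74/3,86/3] -> hit [28,28] leaf, test {P3@t=28, P10(miss)}
  N13 x:[33,57] y:[35/2,77/2] z:[56/3,89/3] -> miss, prune

9 AABB tests over nodes [0, 7, 6, 12, 14, 11, 1, 2, 13]; 2 leaves entered; closest P3.

== RESULT ==
[0, 7, 6, 12, 14, 11, 1, 2, 13]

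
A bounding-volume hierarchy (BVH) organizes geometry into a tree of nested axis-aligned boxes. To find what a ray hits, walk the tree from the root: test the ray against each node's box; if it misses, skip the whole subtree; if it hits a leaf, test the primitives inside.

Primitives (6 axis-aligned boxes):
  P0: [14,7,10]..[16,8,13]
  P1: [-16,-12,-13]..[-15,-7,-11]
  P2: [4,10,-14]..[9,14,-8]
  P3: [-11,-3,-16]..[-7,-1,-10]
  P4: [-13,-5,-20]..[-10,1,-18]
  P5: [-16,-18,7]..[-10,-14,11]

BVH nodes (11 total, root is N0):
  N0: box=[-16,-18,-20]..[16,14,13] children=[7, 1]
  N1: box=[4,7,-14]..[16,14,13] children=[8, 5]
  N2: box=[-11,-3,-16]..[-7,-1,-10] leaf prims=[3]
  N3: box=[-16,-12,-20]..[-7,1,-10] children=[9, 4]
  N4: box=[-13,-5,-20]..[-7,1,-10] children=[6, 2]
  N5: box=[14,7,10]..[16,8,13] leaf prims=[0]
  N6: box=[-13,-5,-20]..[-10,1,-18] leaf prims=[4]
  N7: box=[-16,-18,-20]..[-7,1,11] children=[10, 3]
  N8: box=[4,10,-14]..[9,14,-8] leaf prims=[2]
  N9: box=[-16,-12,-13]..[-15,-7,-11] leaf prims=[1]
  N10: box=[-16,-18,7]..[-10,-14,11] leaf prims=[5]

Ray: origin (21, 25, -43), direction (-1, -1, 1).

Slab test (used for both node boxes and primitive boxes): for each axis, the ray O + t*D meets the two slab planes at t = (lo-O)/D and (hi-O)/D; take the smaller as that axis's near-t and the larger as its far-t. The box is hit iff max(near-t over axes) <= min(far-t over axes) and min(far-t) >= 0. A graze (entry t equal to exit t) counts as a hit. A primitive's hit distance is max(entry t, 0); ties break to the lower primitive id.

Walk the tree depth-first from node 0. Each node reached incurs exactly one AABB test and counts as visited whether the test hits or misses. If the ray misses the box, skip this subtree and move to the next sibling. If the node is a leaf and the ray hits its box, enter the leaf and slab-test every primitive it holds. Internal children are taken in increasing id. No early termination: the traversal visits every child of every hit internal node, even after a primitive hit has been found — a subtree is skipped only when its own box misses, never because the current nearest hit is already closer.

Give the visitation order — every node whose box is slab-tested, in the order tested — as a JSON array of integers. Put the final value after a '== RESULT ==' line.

Traverse from the root:
N0 x:[5,37] y:[11,43] z:[23,56] -> hit [23,37], descend [1, 7]
  N1 x:[5,17] y:[11,18] z:[29,56] -> miss, prune
  N7 x:[28,37] y:[24,43] z:[23,54] -> hit [28,37], descend [3, 10]
    N3 x:[28,37] y:[24,37] z:[23,33] -> hit [28,33], descend [4, 9]
      N4 x:[28,34] y:[24,30] z:[23,33] -> hit [28,30], descend [2, 6]
        N2 x:[28,32] y:[26,28] z:[27,33] -> hit [28,28] leaf, test {P3@t=28}
        N6 x:[31,34] y:[24,30] z:[23,25] -> miss, prune
      N9 x:[36,37] y:[32,37] z:[30,32] -> miss, prune
    N10 x:[31,37] y:[39,43] z:[50,54] -> miss, prune

Summary -> nodes [0, 1, 7, 3, 4, 2, 6, 9, 10]; box-tests=9; leaf-entries=1; first=P3

== RESULT ==
[0, 1, 7, 3, 4, 2, 6, 9, 10]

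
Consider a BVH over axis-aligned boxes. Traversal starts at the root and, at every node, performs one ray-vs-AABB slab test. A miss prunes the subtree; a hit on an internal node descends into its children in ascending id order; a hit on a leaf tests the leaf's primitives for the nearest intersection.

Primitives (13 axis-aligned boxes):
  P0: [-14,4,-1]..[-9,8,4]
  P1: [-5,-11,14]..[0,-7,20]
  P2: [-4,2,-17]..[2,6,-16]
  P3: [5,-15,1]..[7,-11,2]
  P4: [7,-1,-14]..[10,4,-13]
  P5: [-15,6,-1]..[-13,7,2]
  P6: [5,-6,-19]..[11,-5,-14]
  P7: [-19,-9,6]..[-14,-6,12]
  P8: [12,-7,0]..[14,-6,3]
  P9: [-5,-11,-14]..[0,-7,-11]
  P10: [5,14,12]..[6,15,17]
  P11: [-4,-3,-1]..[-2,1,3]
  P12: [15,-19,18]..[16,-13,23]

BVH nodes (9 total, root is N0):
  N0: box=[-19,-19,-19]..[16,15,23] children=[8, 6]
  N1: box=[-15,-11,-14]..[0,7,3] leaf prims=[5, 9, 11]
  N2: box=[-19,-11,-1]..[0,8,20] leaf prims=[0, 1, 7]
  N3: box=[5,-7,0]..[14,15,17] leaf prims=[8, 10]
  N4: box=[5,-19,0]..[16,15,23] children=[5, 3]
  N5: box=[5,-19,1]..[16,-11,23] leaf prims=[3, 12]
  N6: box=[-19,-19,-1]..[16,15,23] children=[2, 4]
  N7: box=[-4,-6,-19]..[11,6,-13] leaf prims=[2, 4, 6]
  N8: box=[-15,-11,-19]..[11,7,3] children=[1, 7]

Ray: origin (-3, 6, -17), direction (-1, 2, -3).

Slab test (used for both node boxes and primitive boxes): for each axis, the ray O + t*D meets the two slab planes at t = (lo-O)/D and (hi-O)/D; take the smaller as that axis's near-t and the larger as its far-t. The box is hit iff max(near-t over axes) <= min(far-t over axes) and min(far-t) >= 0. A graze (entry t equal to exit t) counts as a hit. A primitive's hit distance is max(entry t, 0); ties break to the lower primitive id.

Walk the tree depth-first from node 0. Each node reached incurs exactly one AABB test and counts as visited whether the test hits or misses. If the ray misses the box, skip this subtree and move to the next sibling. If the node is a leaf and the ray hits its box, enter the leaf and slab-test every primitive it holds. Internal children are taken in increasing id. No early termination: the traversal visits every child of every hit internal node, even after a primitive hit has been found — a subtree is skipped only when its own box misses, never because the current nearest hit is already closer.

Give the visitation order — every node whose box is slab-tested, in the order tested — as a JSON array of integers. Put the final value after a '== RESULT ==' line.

Traverse from the root:
N0 x:[-19,16] y:[-25/2,9/2] z:[-40/3,2/3] -> hit [-25/2,2/3], descend [6, 8]
  N6 x:[-19,16] y:[-25/2,9/2] z:[-40/3,-16/3] -> miss, prune
  N8 x:[-14,12] y:[-17/2,1/2] z:[-20/3,2/3] -> hit [-20/3,1/2], descend [1, 7]
    N1 x:[-3,12] y:[-17/2,1/2] z:[-20/3,-1] -> miss, prune
    N7 x:[-14,1] y:[-6,0] z:[-4/3,2/3] -> hit [-4/3,0] leaf, test {P2@t=0, P4(miss), P6(miss)}

5 AABB tests over nodes [0, 6, 8, 1, 7]; 1 leaf entered; closest P2.

== RESULT ==
[0, 6, 8, 1, 7]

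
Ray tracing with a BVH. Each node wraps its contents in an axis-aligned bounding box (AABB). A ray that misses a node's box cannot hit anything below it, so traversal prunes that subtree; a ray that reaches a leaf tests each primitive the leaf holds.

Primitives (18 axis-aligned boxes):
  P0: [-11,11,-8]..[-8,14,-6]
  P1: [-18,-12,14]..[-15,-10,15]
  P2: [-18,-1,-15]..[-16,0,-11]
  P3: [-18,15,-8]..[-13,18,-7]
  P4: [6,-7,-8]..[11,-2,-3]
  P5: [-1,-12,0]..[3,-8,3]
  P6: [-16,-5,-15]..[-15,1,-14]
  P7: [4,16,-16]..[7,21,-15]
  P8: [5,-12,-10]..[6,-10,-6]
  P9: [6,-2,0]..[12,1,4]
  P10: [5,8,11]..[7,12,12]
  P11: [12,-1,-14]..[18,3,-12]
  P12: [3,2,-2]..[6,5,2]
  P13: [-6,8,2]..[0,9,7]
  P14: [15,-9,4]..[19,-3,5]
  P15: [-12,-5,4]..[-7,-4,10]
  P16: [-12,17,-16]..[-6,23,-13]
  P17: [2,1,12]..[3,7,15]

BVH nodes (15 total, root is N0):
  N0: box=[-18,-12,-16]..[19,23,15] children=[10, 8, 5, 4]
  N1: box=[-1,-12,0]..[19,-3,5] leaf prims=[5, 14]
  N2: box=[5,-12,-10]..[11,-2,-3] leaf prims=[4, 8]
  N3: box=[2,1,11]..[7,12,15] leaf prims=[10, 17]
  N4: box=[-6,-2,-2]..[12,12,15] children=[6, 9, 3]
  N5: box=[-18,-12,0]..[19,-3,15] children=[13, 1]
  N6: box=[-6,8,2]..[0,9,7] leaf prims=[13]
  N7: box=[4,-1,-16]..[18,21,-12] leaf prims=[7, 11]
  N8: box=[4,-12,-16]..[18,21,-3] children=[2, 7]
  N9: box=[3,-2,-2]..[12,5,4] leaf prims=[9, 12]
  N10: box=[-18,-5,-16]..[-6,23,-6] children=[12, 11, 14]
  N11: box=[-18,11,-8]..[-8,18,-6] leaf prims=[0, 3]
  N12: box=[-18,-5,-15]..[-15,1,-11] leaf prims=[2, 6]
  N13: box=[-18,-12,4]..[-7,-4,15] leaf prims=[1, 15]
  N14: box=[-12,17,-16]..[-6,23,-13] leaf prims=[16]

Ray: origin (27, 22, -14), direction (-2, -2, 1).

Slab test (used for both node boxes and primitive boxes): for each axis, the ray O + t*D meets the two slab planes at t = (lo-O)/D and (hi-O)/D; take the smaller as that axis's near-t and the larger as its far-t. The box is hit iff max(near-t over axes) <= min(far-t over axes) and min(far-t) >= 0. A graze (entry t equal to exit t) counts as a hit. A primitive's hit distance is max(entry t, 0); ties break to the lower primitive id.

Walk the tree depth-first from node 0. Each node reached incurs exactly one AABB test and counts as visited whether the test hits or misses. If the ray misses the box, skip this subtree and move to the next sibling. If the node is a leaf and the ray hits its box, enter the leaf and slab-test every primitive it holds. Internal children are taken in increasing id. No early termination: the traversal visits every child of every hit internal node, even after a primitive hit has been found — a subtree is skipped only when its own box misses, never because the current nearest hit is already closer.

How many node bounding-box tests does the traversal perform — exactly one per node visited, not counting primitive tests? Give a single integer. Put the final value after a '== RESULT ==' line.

Traverse from the root:
N0 x:[4,45/2] y:[-1/2,17] z:[-2,29] -> hit [4,17], descend [4, 5, 8, 10]
  N4 x:[15/2,33/2] y:[5,12] z:[12,29] -> hit [12,12], descend [3, 6, 9]
    N3 x:[10,25/2] y:[5,21/2] z:[25,29] -> miss, prune
    N6 x:[27/2,33/2] y:[13/2,7] z:[16,21] -> miss, prune
    N9 x:[15/2,12] y:[17/2,12] z:[12,18] -> hit [12,12] leaf, test {P9(miss), P12(miss)}
  N5 x:[4,45/2] y:[25/2,17] z:[14,29] -> hit [14,17], descend [1, 13]
    N1 x:[4,14] y:[25/2,17] z:[14,19] -> hit [14,14] leaf, test {P5(miss), P14(miss)}
    N13 x:[17,45/2] y:[13,17] z:[18,29] -> miss, prune
  N8 x:[9/2,23/2] y:[1/2,17] z:[-2,11] -> hit [9/2,11], descend [2, 7]
    N2 x:[8,11] y:[12,17] z:[4,11] -> miss, prune
    N7 x:[9/2,23/2] y:[1/2,23/2] z:[-2,2] -> miss, prune
  N10 x:[33/2,45/2] y:[-1/2,27/2] z:[-2,8] -> miss, prune

Summary -> nodes [0, 4, 3, 6, 9, 5, 1, 13, 8, 2, 7, 10]; box-tests=12; leaf-entries=2; first=miss

== RESULT ==
12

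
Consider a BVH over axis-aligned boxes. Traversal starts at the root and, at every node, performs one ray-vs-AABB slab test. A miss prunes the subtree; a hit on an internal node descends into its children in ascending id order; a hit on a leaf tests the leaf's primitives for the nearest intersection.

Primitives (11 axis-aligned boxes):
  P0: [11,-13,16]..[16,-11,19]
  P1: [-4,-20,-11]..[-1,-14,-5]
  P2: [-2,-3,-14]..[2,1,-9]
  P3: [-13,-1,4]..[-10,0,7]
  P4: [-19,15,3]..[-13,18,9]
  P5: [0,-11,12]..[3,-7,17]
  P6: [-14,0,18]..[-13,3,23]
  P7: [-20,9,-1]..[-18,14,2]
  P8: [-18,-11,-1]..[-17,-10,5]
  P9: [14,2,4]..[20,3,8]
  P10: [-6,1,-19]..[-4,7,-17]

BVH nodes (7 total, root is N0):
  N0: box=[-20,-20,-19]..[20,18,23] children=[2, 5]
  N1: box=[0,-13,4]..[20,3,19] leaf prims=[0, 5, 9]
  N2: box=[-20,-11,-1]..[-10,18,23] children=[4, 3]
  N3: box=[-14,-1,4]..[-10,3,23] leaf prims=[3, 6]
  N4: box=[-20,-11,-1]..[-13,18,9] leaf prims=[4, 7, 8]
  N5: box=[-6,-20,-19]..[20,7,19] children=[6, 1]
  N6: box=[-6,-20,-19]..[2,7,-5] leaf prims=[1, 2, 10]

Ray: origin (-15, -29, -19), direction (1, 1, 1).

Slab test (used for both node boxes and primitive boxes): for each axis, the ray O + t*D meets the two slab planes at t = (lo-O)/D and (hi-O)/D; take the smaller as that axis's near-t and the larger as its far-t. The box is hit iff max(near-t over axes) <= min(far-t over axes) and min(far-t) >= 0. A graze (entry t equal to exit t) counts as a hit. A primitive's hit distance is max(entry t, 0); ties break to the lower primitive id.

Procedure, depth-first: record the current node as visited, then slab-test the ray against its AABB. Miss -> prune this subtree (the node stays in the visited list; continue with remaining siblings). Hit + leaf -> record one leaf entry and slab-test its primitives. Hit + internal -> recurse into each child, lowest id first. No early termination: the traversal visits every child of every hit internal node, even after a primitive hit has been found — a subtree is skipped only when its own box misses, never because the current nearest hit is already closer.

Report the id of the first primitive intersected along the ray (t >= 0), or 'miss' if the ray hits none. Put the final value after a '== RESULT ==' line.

Traverse from the root:
N0 x:[-5,35] y:[9,47] z:[0,42] -> hit [9,35], descend [2, 5]
  N2 x:[-5,5] y:[18,47] z:[18,42] -> miss, prune
  N5 x:[9,35] y:[9,36] z:[0,38] -> hit [9,35], descend [1, 6]
    N1 x:[15,35] y:[16,32] z:[23,38] -> hit [23,32] leaf, test {P0(miss), P5(miss), P9(miss)}
    N6 x:[9,17] y:[9,36] z:[0,14] -> hit [9,14] leaf, test {P1@t=11, P2(miss), P10(miss)}

5 AABB tests over nodes [0, 2, 5, 1, 6]; 2 leaves entered; closest P1.

== RESULT ==
1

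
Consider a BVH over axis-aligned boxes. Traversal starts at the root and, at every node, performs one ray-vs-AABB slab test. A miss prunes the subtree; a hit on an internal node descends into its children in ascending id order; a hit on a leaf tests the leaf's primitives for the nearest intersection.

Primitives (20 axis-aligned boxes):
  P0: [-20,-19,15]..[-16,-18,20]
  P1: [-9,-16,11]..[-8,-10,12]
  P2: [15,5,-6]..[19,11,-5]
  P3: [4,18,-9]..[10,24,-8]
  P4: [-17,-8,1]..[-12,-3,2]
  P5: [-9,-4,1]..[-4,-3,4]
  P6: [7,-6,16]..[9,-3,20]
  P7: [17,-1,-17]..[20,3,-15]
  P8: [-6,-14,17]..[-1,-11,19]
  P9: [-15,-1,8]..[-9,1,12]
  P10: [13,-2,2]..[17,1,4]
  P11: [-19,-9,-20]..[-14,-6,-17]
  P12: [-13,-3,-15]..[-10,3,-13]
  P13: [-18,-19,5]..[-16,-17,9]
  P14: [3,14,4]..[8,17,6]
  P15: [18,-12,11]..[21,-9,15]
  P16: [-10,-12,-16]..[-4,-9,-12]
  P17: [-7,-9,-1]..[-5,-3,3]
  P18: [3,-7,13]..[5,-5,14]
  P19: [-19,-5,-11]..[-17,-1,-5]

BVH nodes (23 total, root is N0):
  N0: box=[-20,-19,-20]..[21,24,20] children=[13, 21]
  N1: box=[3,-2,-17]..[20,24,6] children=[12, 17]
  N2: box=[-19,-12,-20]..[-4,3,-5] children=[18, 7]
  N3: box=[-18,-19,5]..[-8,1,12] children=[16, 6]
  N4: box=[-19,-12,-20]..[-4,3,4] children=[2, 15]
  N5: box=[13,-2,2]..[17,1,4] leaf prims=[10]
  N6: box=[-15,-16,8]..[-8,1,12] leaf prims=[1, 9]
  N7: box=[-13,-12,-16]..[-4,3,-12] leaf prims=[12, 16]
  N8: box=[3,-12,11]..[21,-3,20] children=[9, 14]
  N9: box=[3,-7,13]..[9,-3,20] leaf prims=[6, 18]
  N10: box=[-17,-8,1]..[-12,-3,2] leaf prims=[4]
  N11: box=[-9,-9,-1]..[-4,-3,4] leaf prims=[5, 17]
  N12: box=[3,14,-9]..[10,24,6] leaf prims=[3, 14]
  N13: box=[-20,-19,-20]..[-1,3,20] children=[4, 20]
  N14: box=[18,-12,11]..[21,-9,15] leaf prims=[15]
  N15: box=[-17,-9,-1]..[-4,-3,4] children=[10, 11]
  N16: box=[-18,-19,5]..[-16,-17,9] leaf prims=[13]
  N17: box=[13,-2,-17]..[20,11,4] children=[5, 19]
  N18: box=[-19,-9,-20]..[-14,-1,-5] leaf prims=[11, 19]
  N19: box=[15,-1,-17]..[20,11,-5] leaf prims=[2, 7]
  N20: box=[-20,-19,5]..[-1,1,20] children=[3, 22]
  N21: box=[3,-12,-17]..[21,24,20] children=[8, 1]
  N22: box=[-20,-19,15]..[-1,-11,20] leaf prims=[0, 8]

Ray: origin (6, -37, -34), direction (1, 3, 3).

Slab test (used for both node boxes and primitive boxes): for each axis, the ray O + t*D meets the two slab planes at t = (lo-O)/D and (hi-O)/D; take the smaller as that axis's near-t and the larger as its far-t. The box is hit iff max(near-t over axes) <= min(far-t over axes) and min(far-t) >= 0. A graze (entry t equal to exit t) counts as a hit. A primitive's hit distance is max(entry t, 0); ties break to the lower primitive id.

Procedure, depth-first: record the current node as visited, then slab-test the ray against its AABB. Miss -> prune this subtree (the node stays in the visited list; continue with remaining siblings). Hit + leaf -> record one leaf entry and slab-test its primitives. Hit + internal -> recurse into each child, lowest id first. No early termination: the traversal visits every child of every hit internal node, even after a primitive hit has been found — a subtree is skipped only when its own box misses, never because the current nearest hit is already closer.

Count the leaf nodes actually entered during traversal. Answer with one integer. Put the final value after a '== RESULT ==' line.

Walk:
N0 x:[-26,15] y:[6,61/3] z:[14/3,18] -> hit [6,15], descend [13, 21]
  N13 x:[-26,-7] y:[6,40/3] z:[14/3,18] -> miss, prune
  N21 x:[-3,15] y:[25/3,61/3] z:[17/3,18] -> hit [25/3,15], descend [1, 8]
    N1 x:[-3,14] y:[35/3,61/3] z:[17/3,40/3] -> hit [35/3,40/3], descend [12, 17]
      N12 x:[-3,4] y:[17,61/3] z:[25/3,40/3] -> miss, prune
      N17 x:[7,14] y:[35/3,16] z:[17/3,38/3] -> hit [35/3,38/3], descend [5, 19]
        N5 x:[7,11] y:[35/3,38/3] z:[12,38/3] -> miss, prune
        N19 x:[9,14] y:[12,16] z:[17/3,29/3] -> miss, prune
    N8 x:[-3,15] y:[25/3,34/3] z:[15,18] -> miss, prune

order=[0, 13, 21, 1, 12, 17, 5, 19, 8]  |boxes|=9  |leaves|=0  hit=miss

== RESULT ==
0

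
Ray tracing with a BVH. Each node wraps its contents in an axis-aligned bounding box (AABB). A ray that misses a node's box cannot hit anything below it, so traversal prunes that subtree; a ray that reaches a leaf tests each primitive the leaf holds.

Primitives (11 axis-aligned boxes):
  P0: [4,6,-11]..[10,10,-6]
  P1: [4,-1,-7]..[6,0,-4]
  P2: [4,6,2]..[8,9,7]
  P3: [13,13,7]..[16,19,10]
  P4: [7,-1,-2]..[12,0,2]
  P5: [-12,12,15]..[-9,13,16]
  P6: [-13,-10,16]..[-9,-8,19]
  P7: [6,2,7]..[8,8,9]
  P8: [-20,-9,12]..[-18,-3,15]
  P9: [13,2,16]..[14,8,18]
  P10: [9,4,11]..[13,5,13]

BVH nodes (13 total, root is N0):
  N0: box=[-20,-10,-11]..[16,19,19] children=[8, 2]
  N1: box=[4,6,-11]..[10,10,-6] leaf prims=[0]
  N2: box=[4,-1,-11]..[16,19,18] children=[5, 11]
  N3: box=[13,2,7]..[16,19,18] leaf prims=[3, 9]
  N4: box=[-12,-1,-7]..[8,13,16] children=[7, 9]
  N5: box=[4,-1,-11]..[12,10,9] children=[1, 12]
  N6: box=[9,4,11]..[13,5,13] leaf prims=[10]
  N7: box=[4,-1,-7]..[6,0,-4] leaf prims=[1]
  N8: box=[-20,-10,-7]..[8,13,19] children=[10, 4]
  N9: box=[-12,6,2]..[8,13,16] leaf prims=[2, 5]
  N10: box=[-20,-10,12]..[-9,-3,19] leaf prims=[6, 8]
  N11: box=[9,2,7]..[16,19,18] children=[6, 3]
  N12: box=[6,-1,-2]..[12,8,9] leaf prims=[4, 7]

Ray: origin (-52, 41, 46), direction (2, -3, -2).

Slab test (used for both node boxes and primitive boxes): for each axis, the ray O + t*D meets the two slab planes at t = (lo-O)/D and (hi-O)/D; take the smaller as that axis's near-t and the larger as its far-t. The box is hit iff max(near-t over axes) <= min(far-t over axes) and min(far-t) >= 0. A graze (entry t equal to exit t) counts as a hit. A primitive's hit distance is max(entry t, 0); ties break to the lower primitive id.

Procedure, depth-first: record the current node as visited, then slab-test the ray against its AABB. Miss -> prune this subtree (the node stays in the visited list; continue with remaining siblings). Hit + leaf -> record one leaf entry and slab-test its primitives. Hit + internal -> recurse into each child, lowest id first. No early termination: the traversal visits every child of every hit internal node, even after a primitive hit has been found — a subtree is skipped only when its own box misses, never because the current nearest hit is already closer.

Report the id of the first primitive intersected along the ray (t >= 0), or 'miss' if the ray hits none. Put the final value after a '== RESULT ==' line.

Trace the traversal:
N0 x:[16,34] y:[22/3,17] z:[27/2,57/2] -> hit [16,17], descend [2, 8]
  N2 x:[28,34] y:[22/3,14] z:[14,57/2] -> miss, prune
  N8 x:[16,30] y:[28/3,17] z:[27/2,53/2] -> hit [16,17], descend [4, 10]
    N4 x:[20,30] y:[28/3,14] z:[15,53/2] -> miss, prune
    N10 x:[16,43/2] y:[44/3,17] z:[27/2,17] -> hit [16,17] leaf, test {P6(miss), P8@t=16}

order=[0, 2, 8, 4, 10]  |boxes|=5  |leaves|=1  hit=P8

== RESULT ==
8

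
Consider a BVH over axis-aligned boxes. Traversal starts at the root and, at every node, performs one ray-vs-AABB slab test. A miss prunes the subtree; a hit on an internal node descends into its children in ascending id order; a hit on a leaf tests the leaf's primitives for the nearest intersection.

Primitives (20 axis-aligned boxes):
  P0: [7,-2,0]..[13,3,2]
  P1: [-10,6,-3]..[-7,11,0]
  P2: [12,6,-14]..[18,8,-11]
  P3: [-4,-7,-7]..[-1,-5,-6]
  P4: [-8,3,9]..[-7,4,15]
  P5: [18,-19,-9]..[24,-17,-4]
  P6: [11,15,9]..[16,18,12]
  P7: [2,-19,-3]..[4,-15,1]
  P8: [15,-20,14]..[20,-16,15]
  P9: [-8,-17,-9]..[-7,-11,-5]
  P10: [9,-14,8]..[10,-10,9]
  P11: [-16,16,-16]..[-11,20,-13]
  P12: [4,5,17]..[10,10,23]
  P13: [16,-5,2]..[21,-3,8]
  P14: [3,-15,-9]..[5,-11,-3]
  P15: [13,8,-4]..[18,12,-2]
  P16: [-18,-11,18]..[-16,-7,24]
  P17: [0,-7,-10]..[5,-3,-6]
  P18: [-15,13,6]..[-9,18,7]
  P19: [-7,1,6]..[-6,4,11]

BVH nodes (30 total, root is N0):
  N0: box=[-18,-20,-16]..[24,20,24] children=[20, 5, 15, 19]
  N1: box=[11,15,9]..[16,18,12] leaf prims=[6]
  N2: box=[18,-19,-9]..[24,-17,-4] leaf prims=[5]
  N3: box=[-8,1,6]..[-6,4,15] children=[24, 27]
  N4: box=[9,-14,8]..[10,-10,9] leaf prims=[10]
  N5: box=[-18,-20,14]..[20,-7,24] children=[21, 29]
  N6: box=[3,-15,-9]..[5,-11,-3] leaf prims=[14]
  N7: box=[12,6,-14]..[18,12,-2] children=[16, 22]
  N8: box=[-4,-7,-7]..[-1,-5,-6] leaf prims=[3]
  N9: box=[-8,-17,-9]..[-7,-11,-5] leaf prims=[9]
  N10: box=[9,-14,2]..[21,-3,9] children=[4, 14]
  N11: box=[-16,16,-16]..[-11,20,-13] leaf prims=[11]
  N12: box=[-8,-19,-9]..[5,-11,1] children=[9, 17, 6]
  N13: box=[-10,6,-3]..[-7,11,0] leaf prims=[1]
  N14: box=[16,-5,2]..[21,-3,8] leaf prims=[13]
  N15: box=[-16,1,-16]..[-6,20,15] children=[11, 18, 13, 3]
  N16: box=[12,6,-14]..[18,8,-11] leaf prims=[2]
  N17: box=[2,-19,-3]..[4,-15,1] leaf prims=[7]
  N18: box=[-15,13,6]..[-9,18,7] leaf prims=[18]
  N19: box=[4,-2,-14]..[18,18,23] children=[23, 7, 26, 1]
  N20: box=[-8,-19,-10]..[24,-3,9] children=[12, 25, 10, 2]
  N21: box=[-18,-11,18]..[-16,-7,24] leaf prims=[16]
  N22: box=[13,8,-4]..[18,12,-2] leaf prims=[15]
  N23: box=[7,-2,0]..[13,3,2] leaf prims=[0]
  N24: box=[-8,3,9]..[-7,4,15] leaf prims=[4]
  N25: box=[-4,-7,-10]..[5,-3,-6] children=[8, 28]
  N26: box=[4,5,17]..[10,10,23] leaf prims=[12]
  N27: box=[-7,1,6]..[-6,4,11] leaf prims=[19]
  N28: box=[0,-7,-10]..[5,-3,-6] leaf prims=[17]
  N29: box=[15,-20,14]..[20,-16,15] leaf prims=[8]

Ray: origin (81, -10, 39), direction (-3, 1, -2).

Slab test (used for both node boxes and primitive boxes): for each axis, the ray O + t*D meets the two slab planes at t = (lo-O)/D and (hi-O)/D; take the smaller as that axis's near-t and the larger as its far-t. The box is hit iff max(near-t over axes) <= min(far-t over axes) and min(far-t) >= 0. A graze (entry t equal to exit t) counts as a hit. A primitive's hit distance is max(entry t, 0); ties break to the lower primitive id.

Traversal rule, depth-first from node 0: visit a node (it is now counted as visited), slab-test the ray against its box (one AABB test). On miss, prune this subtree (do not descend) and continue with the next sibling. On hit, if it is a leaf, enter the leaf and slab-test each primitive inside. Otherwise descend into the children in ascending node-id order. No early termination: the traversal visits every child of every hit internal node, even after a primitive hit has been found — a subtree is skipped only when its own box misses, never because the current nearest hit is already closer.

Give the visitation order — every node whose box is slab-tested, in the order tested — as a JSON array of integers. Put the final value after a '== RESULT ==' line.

Trace the traversal:
N0 x:[19,33] y:[-10,30] z:[15/2,55/2] -> hit [19,55/2], descend [5, 15, 19, 20]
  N5 x:[61/3,33] y:[-10,3] z:[15/2,25/2] -> miss, prune
  N15 x:[29,97/3] y:[11,30] z:[12,55/2] -> miss, prune
  N19 x:[21,77/3] y:[8,28] z:[8,53/2] -> hit [21,77/3], descend [1, 7, 23, 26]
    N1 x:[65/3,70/3] y:[25,28] z:[27/2,15] -> miss, prune
    N7 x:[21,23] y:[16,22] z:[41/2,53/2] -> hit [21,22], descend [16, 22]
      N16 x:[21,23] y:[16,18] z:[25,53/2] -> miss, prune
      N22 x:[21,68/3] y:[18,22] z:[41/2,43/2] -> hit [21,43/2] leaf, test {P15@t=21}
    N23 x:[68/3,74/3] y:[8,13] z:[37/2,39/2] -> miss, prune
    N26 x:[71/3,77/3] y:[15,20] z:[8,11] -> miss, prune
  N20 x:[19,89/3] y:[-9,7] z:[15,49/2] -> miss, prune

Summary -> nodes [0, 5, 15, 19, 1, 7, 16, 22, 23, 26, 20]; box-tests=11; leaf-entries=1; first=P15

== RESULT ==
[0, 5, 15, 19, 1, 7, 16, 22, 23, 26, 20]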